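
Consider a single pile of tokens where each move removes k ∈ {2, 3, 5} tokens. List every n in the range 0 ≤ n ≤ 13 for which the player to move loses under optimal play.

0, 1, 7, 8

Compute g(0), g(1), … for moves {2, 3, 5}:
g(0) = mex{} = 0
g(1) = mex{} = 0
g(2) = mex{0} = 1
g(3) = mex{0} = 1
g(4) = mex{0,1} = 2
g(5) = mex{0,1} = 2
g(6) = mex{0,1,2} = 3
g(7) = mex{1,2} = 0
g(8) = mex{1,2,3} = 0
g(9) = mex{0,2,3} = 1
g(10) = mex{0,2} = 1
g(11) = mex{0,1,3} = 2
g(12) = mex{0,1} = 2
g(13) = mex{0,1,2} = 3
The P-positions (g = 0) in 0..13 are 0, 1, 7, 8.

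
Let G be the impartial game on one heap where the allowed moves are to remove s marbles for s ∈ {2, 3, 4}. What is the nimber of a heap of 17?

Build the Grundy sequence with g(k) = mex{g(k−s) : s ∈ {2, 3, 4}, s ≤ k}:
k:     0  1  2  3  4  5  6  7  8  9 10 11 12 13 14 15 16 17
g(k):  0  0  1  1  2  2  0  0  1  1  2  2  0  0  1  1  2  2
So g(17) = 2.

2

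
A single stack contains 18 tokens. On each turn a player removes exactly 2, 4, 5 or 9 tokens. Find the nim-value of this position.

2

Grundy values for subtraction set {2, 4, 5, 9}:
k:     0  1  2  3  4  5  6  7  8  9 10 11 12 13 14 15 16 17 18
g(k):  0  0  1  1  2  2  3  0  0  1  1  2  2  3  0  0  1  1  2
So g(18) = 2.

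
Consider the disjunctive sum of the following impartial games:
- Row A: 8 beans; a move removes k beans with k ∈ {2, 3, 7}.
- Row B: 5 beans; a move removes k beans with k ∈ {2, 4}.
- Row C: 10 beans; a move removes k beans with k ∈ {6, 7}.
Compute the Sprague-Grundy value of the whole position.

2

Grundy values for row A (subtraction set {2, 3, 7}):
g(0) = mex{} = 0
g(1) = mex{} = 0
g(2) = mex{0} = 1
g(3) = mex{0} = 1
g(4) = mex{0,1} = 2
g(5) = mex{1} = 0
g(6) = mex{1,2} = 0
g(7) = mex{0,2} = 1
g(8) = mex{0} = 1
So g(8) = 1.
For row B, compute g(0), g(1), … with moves {2, 4}:
g(0) = mex{} = 0
g(1) = mex{} = 0
g(2) = mex{0} = 1
g(3) = mex{0} = 1
g(4) = mex{0,1} = 2
g(5) = mex{0,1} = 2
So g(5) = 2.
For row C, compute g(0), g(1), … with moves {6, 7}:
k:     0  1  2  3  4  5  6  7  8  9 10
g(k):  0  0  0  0  0  0  1  1  1  1  1
So g(10) = 1.
The value of a disjunctive sum is the nim-sum of the parts.
Combined value = 1 XOR 2 XOR 1 = 2.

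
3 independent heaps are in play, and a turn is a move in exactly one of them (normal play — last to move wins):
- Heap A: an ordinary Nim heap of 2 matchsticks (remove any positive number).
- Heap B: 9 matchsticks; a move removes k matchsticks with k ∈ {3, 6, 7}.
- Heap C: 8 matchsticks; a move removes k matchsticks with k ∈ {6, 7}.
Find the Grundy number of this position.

Heap A is a plain Nim heap of size 2, so its Grundy value is 2.
Build the Grundy sequence for heap B with g(k) = mex{g(k−s) : s ∈ {3, 6, 7}, s ≤ k}:
k:     0  1  2  3  4  5  6  7  8  9
g(k):  0  0  0  1  1  1  2  2  2  3
So g(9) = 3.
Grundy values for heap C (subtraction set {6, 7}):
k:     0  1  2  3  4  5  6  7  8
g(k):  0  0  0  0  0  0  1  1  1
So g(8) = 1.
By the Sprague-Grundy theorem, the Grundy value of a sum of independent games is the XOR of the component values.
Combined value = 2 XOR 3 XOR 1 = 0.

0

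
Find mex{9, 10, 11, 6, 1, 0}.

2

The values 0, 1 are all present; 2 is the first non-negative integer missing from the set.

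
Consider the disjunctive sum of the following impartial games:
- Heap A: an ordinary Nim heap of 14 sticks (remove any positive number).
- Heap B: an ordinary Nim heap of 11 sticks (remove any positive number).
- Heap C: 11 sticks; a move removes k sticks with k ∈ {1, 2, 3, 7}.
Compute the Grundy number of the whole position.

Heap A is a plain Nim heap of size 14, so its Grundy value is 14.
Heap B is a plain Nim heap of size 11, so its Grundy value is 11.
For heap C, compute g(0), g(1), … with moves {1, 2, 3, 7}:
k:     0  1  2  3  4  5  6  7  8  9 10 11
g(k):  0  1  2  3  0  1  2  3  0  1  2  3
So g(11) = 3.
By the Sprague-Grundy theorem, the Grundy value of a sum of independent games is the XOR of the component values.
Combined value = 14 ⊕ 11 ⊕ 3 = 6.

6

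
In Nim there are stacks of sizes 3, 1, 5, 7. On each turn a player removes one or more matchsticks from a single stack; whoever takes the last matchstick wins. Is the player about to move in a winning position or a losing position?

Losing position

Nim-sum: 3 ^ 1 ^ 5 ^ 7 = 0.
The nim-sum is 0, so this is a P-position: the player to move is in a losing position under optimal play.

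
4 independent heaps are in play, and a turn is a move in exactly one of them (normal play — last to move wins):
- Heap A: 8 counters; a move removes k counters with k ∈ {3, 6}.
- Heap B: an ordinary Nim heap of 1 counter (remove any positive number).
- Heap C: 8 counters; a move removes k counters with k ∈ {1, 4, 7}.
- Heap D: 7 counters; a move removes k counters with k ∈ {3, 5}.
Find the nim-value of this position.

Grundy values for heap A (subtraction set {3, 6}):
g(0) = mex{} = 0
g(1) = mex{} = 0
g(2) = mex{} = 0
g(3) = mex{0} = 1
g(4) = mex{0} = 1
g(5) = mex{0} = 1
g(6) = mex{0,1} = 2
g(7) = mex{0,1} = 2
g(8) = mex{0,1} = 2
So g(8) = 2.
Heap B is a plain Nim heap of size 1, so its Grundy value is 1.
Grundy values for heap C (subtraction set {1, 4, 7}):
k:     0  1  2  3  4  5  6  7  8
g(k):  0  1  0  1  2  0  1  2  0
So g(8) = 0.
For heap D, compute g(0), g(1), … with moves {3, 5}:
g(0) = mex{} = 0
g(1) = mex{} = 0
g(2) = mex{} = 0
g(3) = mex{0} = 1
g(4) = mex{0} = 1
g(5) = mex{0} = 1
g(6) = mex{0,1} = 2
g(7) = mex{0,1} = 2
So g(7) = 2.
By the Sprague-Grundy theorem, the Grundy value of a sum of independent games is the XOR of the component values.
Combined value = 2 XOR 1 XOR 0 XOR 2 = 1.

1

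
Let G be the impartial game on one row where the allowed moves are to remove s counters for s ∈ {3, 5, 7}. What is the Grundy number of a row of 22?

Compute g(0), g(1), … for moves {3, 5, 7}:
k:     0  1  2  3  4  5  6  7  8  9 10 11 12 13 14 15 16 17 18 19 20 21 22
g(k):  0  0  0  1  1  1  2  2  2  3  0  0  0  1  1  1  2  2  2  3  0  0  0
So g(22) = 0.

0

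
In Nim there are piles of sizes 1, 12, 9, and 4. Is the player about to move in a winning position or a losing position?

Losing position

Write each in binary and XOR column by column:
  0001  (1)
  1100  (12)
  1001  (9)
  0100  (4)
  ----
  0000  (0)
The nim-sum is 0, so this is a P-position: the player to move is in a losing position under optimal play.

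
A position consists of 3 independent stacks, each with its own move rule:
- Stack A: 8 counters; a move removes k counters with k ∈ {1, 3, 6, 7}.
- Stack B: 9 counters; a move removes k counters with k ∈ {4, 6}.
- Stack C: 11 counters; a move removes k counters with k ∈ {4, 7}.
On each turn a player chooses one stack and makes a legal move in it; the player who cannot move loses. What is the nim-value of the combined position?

0

For stack A, compute g(0), g(1), … with moves {1, 3, 6, 7}:
g(0) = mex{} = 0
g(1) = mex{0} = 1
g(2) = mex{1} = 0
g(3) = mex{0} = 1
g(4) = mex{1} = 0
g(5) = mex{0} = 1
g(6) = mex{0,1} = 2
g(7) = mex{0,1,2} = 3
g(8) = mex{0,1,3} = 2
So g(8) = 2.
Build the Grundy sequence for stack B with g(k) = mex{g(k−s) : s ∈ {4, 6}, s ≤ k}:
k:     0  1  2  3  4  5  6  7  8  9
g(k):  0  0  0  0  1  1  1  1  2  2
So g(9) = 2.
For stack C, compute g(0), g(1), … with moves {4, 7}:
g(0) = mex{} = 0
g(1) = mex{} = 0
g(2) = mex{} = 0
g(3) = mex{} = 0
g(4) = mex{0} = 1
g(5) = mex{0} = 1
g(6) = mex{0} = 1
g(7) = mex{0} = 1
g(8) = mex{0,1} = 2
g(9) = mex{0,1} = 2
g(10) = mex{0,1} = 2
g(11) = mex{1} = 0
So g(11) = 0.
The value of a disjunctive sum is the nim-sum of the parts.
Combined value = 2 ⊕ 2 ⊕ 0 = 0.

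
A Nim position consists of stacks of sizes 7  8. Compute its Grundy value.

15

Compute the nim-sum pairwise:
7 ^ 8 = 15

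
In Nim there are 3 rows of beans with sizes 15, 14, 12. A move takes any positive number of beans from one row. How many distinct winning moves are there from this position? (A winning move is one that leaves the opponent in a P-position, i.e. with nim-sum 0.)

Nim-sum: 15 ⊕ 14 ⊕ 12 = 13.
The overall nim-sum is X = 13. A row of size p has a winning move iff p XOR X < p (reduce it to p XOR X).
  15: 15 XOR 13 = 2 < 15 — winning move (to 2).
  14: 14 XOR 13 = 3 < 14 — winning move (to 3).
  12: 12 XOR 13 = 1 < 12 — winning move (to 1).
That gives 3 winning moves.

3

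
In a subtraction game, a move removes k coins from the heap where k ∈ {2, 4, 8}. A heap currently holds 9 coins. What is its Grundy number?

1

Grundy values for subtraction set {2, 4, 8}:
g(0) = mex{} = 0
g(1) = mex{} = 0
g(2) = mex{0} = 1
g(3) = mex{0} = 1
g(4) = mex{0,1} = 2
g(5) = mex{0,1} = 2
g(6) = mex{1,2} = 0
g(7) = mex{1,2} = 0
g(8) = mex{0,2} = 1
g(9) = mex{0,2} = 1
So g(9) = 1.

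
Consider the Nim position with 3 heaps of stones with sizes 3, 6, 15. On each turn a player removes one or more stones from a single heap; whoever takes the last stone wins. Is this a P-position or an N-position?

N-position

Write each in binary and XOR column by column:
  0011  (3)
  0110  (6)
  1111  (15)
  ----
  1010  (10)
The nim-sum is 10 ≠ 0, so this is an N-position: the player to move can win.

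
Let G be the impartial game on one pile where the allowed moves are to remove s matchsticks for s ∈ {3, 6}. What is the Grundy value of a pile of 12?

1

Build the Grundy sequence with g(k) = mex{g(k−s) : s ∈ {3, 6}, s ≤ k}:
g(0) = mex{} = 0
g(1) = mex{} = 0
g(2) = mex{} = 0
g(3) = mex{0} = 1
g(4) = mex{0} = 1
g(5) = mex{0} = 1
g(6) = mex{0,1} = 2
g(7) = mex{0,1} = 2
g(8) = mex{0,1} = 2
g(9) = mex{1,2} = 0
g(10) = mex{1,2} = 0
g(11) = mex{1,2} = 0
g(12) = mex{0,2} = 1
So g(12) = 1.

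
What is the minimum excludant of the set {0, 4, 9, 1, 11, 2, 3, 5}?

6

The values 0, 1, 2, 3, 4, 5 are all present; 6 is the first non-negative integer missing from the set.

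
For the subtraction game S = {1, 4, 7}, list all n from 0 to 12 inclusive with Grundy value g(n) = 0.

0, 2, 5, 8, 10

Grundy values for subtraction set {1, 4, 7}:
k:     0  1  2  3  4  5  6  7  8  9 10 11 12
g(k):  0  1  0  1  2  0  1  2  0  1  0  1  2
The P-positions (g = 0) in 0..12 are 0, 2, 5, 8, 10.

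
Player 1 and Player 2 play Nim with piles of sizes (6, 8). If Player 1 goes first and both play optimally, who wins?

Write each in binary and XOR column by column:
  0110  (6)
  1000  (8)
  ----
  1110  (14)
The nim-sum is 14 ≠ 0, so this is an N-position: the player to move can win; Player 1 has a winning move.

Player 1 wins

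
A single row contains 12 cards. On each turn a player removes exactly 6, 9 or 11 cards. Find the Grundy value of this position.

2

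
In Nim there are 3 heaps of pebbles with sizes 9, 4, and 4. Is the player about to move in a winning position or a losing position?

Winning position

Nim-sum: 9 XOR 4 XOR 4 = 9.
The nim-sum is 9 ≠ 0, so this is an N-position: the player to move can win.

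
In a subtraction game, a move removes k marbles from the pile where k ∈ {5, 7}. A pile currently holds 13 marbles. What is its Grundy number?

Grundy values for subtraction set {5, 7}:
k:     0  1  2  3  4  5  6  7  8  9 10 11 12 13
g(k):  0  0  0  0  0  1  1  1  1  1  2  2  0  0
So g(13) = 0.

0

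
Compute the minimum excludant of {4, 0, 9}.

0 is in the set but 1 is not, so the mex is 1.

1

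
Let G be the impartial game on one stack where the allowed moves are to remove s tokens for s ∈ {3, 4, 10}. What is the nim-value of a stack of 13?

Compute g(0), g(1), … for moves {3, 4, 10}:
g(0) = mex{} = 0
g(1) = mex{} = 0
g(2) = mex{} = 0
g(3) = mex{0} = 1
g(4) = mex{0} = 1
g(5) = mex{0} = 1
g(6) = mex{0,1} = 2
g(7) = mex{1} = 0
g(8) = mex{1} = 0
g(9) = mex{1,2} = 0
g(10) = mex{0,2} = 1
g(11) = mex{0} = 1
g(12) = mex{0} = 1
g(13) = mex{0,1} = 2
So g(13) = 2.

2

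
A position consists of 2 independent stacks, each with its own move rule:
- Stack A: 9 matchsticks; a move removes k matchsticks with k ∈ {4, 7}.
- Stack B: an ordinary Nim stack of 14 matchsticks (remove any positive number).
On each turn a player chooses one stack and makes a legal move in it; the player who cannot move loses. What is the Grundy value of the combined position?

12

For stack A, compute g(0), g(1), … with moves {4, 7}:
k:     0  1  2  3  4  5  6  7  8  9
g(k):  0  0  0  0  1  1  1  1  2  2
So g(9) = 2.
Stack B is a plain Nim stack of size 14, so its Grundy value is 14.
By the Sprague-Grundy theorem, the Grundy value of a sum of independent games is the XOR of the component values.
Combined value = 2 XOR 14 = 12.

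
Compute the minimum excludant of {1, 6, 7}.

0 is not in the set, so the mex is 0.

0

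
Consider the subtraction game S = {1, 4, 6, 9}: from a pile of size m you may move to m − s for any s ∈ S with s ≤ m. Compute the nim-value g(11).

Grundy values for subtraction set {1, 4, 6, 9}:
k:     0  1  2  3  4  5  6  7  8  9 10 11
g(k):  0  1  0  1  2  0  1  0  1  2  0  1
So g(11) = 1.

1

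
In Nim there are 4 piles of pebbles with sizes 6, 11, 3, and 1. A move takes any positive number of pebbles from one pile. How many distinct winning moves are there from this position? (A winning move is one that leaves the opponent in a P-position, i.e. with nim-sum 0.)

1

In binary:
  0110  (6)
  1011  (11)
  0011  (3)
  0001  (1)
  ----
  1111  (15)
The overall nim-sum is X = 15. A pile of size p has a winning move iff p XOR X < p (reduce it to p XOR X).
  6: 6 XOR 15 = 9 ≥ 6 — no move.
  11: 11 XOR 15 = 4 < 11 — winning move (to 4).
  3: 3 XOR 15 = 12 ≥ 3 — no move.
  1: 1 XOR 15 = 14 ≥ 1 — no move.
That gives 1 winning move.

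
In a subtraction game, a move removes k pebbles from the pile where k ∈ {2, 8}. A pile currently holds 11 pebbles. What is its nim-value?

Grundy values for subtraction set {2, 8}:
k:     0  1  2  3  4  5  6  7  8  9 10 11
g(k):  0  0  1  1  0  0  1  1  2  2  0  0
So g(11) = 0.

0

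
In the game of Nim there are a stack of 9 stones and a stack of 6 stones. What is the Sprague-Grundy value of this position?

Nim-sum: 9 ⊕ 6 = 15.

15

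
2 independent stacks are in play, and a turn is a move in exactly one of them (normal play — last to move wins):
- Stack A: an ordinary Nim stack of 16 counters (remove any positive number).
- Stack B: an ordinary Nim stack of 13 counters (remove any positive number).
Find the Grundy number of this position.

29

Stack A is a plain Nim stack of size 16, so its Grundy value is 16.
Stack B is a plain Nim stack of size 13, so its Grundy value is 13.
By the Sprague-Grundy theorem, the Grundy value of a sum of independent games is the XOR of the component values.
Combined value = 16 ⊕ 13 = 29.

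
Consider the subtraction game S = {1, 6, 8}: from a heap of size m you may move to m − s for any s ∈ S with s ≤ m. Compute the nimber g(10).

1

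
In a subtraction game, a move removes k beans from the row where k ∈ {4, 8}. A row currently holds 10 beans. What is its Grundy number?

Build the Grundy sequence with g(k) = mex{g(k−s) : s ∈ {4, 8}, s ≤ k}:
g(0) = mex{} = 0
g(1) = mex{} = 0
g(2) = mex{} = 0
g(3) = mex{} = 0
g(4) = mex{0} = 1
g(5) = mex{0} = 1
g(6) = mex{0} = 1
g(7) = mex{0} = 1
g(8) = mex{0,1} = 2
g(9) = mex{0,1} = 2
g(10) = mex{0,1} = 2
So g(10) = 2.

2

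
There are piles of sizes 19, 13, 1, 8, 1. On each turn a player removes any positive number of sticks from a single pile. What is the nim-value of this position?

Nim-sum: 19 XOR 13 XOR 1 XOR 8 XOR 1 = 22.

22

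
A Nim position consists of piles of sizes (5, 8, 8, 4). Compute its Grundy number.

1

Bitwise XOR of the heap sizes:
  0101  (5)
  1000  (8)
  1000  (8)
  0100  (4)
  ----
  0001  (1)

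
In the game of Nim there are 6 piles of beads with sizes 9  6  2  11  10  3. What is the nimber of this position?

15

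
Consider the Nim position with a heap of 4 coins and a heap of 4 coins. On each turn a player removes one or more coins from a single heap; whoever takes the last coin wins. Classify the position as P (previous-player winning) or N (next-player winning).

P-position

Compute the nim-sum pairwise:
4 ⊕ 4 = 0
The nim-sum is 0, so this is a P-position: the player to move is in a losing position under optimal play.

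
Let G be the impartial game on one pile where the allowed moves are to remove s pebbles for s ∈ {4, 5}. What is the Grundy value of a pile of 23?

Build the Grundy sequence with g(k) = mex{g(k−s) : s ∈ {4, 5}, s ≤ k}:
k:     0  1  2  3  4  5  6  7  8  9 10 11 12 13 14 15 16 17 18 19 20 21 22 23
g(k):  0  0  0  0  1  1  1  1  2  0  0  0  0  1  1  1  1  2  0  0  0  0  1  1
So g(23) = 1.

1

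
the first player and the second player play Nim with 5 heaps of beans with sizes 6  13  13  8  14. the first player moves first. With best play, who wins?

the second player wins

Nim-sum: 6 ^ 13 ^ 13 ^ 8 ^ 14 = 0.
The nim-sum is 0, so this is a P-position: the player to move is in a losing position under optimal play; the first player is about to move from it and so loses — the second player wins.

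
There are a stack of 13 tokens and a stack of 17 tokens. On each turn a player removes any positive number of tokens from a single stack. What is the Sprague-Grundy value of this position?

28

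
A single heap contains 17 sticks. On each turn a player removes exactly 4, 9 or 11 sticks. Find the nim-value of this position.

2

Grundy values for subtraction set {4, 9, 11}:
k:     0  1  2  3  4  5  6  7  8  9 10 11 12 13 14 15 16 17
g(k):  0  0  0  0  1  1  1  1  0  2  2  2  1  3  3  0  0  2
So g(17) = 2.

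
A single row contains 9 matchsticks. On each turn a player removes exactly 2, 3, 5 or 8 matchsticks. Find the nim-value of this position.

1

Compute g(0), g(1), … for moves {2, 3, 5, 8}:
g(0) = mex{} = 0
g(1) = mex{} = 0
g(2) = mex{0} = 1
g(3) = mex{0} = 1
g(4) = mex{0,1} = 2
g(5) = mex{0,1} = 2
g(6) = mex{0,1,2} = 3
g(7) = mex{1,2} = 0
g(8) = mex{0,1,2,3} = 4
g(9) = mex{0,2,3} = 1
So g(9) = 1.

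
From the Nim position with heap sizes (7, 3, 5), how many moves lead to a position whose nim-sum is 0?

In binary:
  111  (7)
  011  (3)
  101  (5)
  ---
  001  (1)
The overall nim-sum is X = 1. A heap of size p has a winning move iff p XOR X < p (reduce it to p XOR X).
  7: 7 XOR 1 = 6 < 7 — winning move (to 6).
  3: 3 XOR 1 = 2 < 3 — winning move (to 2).
  5: 5 XOR 1 = 4 < 5 — winning move (to 4).
That gives 3 winning moves.

3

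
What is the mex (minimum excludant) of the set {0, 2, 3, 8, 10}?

1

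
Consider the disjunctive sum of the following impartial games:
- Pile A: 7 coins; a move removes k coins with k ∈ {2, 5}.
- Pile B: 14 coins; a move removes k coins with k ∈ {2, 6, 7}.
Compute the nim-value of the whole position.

0

For pile A, compute g(0), g(1), … with moves {2, 5}:
g(0) = mex{} = 0
g(1) = mex{} = 0
g(2) = mex{0} = 1
g(3) = mex{0} = 1
g(4) = mex{1} = 0
g(5) = mex{0,1} = 2
g(6) = mex{0} = 1
g(7) = mex{1,2} = 0
So g(7) = 0.
Build the Grundy sequence for pile B with g(k) = mex{g(k−s) : s ∈ {2, 6, 7}, s ≤ k}:
g(0) = mex{} = 0
g(1) = mex{} = 0
g(2) = mex{0} = 1
g(3) = mex{0} = 1
g(4) = mex{1} = 0
g(5) = mex{1} = 0
g(6) = mex{0} = 1
g(7) = mex{0} = 1
g(8) = mex{0,1} = 2
g(9) = mex{1} = 0
g(10) = mex{0,1,2} = 3
g(11) = mex{0} = 1
g(12) = mex{0,1,3} = 2
g(13) = mex{1} = 0
g(14) = mex{1,2} = 0
So g(14) = 0.
By the Sprague-Grundy theorem, the Grundy value of a sum of independent games is the XOR of the component values.
Combined value = 0 XOR 0 = 0.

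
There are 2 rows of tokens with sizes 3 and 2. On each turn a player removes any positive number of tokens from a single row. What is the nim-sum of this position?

1

Write each in binary and XOR column by column:
  11  (3)
  10  (2)
  --
  01  (1)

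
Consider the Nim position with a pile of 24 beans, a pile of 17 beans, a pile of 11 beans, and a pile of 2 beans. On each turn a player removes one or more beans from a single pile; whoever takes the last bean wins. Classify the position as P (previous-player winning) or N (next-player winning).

P-position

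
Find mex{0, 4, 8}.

0 is in the set but 1 is not, so the mex is 1.

1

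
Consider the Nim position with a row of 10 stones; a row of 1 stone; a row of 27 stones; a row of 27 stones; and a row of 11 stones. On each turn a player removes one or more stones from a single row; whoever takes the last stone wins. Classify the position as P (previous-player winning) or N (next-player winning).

Bitwise XOR of the heap sizes:
  01010  (10)
  00001  (1)
  11011  (27)
  11011  (27)
  01011  (11)
  -----
  00000  (0)
The nim-sum is 0, so this is a P-position: the player to move is in a losing position under optimal play.

P-position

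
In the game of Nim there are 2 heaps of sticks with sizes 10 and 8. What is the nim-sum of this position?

2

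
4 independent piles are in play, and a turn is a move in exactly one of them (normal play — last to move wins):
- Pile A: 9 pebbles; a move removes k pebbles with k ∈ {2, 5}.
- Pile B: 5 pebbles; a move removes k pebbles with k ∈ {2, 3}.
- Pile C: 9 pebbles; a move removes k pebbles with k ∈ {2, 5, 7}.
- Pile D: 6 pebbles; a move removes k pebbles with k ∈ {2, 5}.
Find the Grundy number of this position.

Build the Grundy sequence for pile A with g(k) = mex{g(k−s) : s ∈ {2, 5}, s ≤ k}:
g(0) = mex{} = 0
g(1) = mex{} = 0
g(2) = mex{0} = 1
g(3) = mex{0} = 1
g(4) = mex{1} = 0
g(5) = mex{0,1} = 2
g(6) = mex{0} = 1
g(7) = mex{1,2} = 0
g(8) = mex{1} = 0
g(9) = mex{0} = 1
So g(9) = 1.
Grundy values for pile B (subtraction set {2, 3}):
g(0) = mex{} = 0
g(1) = mex{} = 0
g(2) = mex{0} = 1
g(3) = mex{0} = 1
g(4) = mex{0,1} = 2
g(5) = mex{1} = 0
So g(5) = 0.
Build the Grundy sequence for pile C with g(k) = mex{g(k−s) : s ∈ {2, 5, 7}, s ≤ k}:
k:     0  1  2  3  4  5  6  7  8  9
g(k):  0  0  1  1  0  2  1  3  2  2
So g(9) = 2.
Build the Grundy sequence for pile D with g(k) = mex{g(k−s) : s ∈ {2, 5}, s ≤ k}:
g(0) = mex{} = 0
g(1) = mex{} = 0
g(2) = mex{0} = 1
g(3) = mex{0} = 1
g(4) = mex{1} = 0
g(5) = mex{0,1} = 2
g(6) = mex{0} = 1
So g(6) = 1.
The value of a disjunctive sum is the nim-sum of the parts.
Combined value = 1 XOR 0 XOR 2 XOR 1 = 2.

2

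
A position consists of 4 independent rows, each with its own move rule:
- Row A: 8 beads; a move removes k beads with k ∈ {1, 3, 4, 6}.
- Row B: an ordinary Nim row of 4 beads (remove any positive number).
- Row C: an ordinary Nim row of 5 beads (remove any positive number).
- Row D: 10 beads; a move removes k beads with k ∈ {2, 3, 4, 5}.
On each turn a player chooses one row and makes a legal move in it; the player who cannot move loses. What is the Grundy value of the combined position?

1

For row A, compute g(0), g(1), … with moves {1, 3, 4, 6}:
g(0) = mex{} = 0
g(1) = mex{0} = 1
g(2) = mex{1} = 0
g(3) = mex{0} = 1
g(4) = mex{0,1} = 2
g(5) = mex{0,1,2} = 3
g(6) = mex{0,1,3} = 2
g(7) = mex{1,2} = 0
g(8) = mex{0,2,3} = 1
So g(8) = 1.
Row B is a plain Nim row of size 4, so its Grundy value is 4.
Row C is a plain Nim row of size 5, so its Grundy value is 5.
Grundy values for row D (subtraction set {2, 3, 4, 5}):
k:     0  1  2  3  4  5  6  7  8  9 10
g(k):  0  0  1  1  2  2  3  0  0  1  1
So g(10) = 1.
By the Sprague-Grundy theorem, the Grundy value of a sum of independent games is the XOR of the component values.
Combined value = 1 XOR 4 XOR 5 XOR 1 = 1.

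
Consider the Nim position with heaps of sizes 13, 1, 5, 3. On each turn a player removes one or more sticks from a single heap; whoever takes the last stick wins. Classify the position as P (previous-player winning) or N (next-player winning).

Write each in binary and XOR column by column:
  1101  (13)
  0001  (1)
  0101  (5)
  0011  (3)
  ----
  1010  (10)
The nim-sum is 10 ≠ 0, so this is an N-position: the player to move can win.

N-position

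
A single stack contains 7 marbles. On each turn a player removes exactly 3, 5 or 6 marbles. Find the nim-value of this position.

2

Compute g(0), g(1), … for moves {3, 5, 6}:
k:     0  1  2  3  4  5  6  7
g(k):  0  0  0  1  1  1  2  2
So g(7) = 2.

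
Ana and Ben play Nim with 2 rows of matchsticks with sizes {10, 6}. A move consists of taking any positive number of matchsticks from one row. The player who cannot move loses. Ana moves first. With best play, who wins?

Nim-sum: 10 XOR 6 = 12.
The nim-sum is 12 ≠ 0, so this is an N-position: the player to move can win; Ana has a winning move.

Ana wins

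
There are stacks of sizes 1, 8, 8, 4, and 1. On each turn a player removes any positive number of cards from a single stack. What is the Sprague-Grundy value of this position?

4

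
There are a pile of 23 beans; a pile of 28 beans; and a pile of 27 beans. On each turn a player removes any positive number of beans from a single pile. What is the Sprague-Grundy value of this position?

16

Compute the nim-sum pairwise:
23 ⊕ 28 = 11
11 ⊕ 27 = 16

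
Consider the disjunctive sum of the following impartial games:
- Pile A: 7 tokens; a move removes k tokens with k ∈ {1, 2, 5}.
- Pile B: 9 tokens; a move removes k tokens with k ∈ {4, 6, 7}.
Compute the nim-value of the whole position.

3

For pile A, compute g(0), g(1), … with moves {1, 2, 5}:
g(0) = mex{} = 0
g(1) = mex{0} = 1
g(2) = mex{0,1} = 2
g(3) = mex{1,2} = 0
g(4) = mex{0,2} = 1
g(5) = mex{0,1} = 2
g(6) = mex{1,2} = 0
g(7) = mex{0,2} = 1
So g(7) = 1.
Build the Grundy sequence for pile B with g(k) = mex{g(k−s) : s ∈ {4, 6, 7}, s ≤ k}:
k:     0  1  2  3  4  5  6  7  8  9
g(k):  0  0  0  0  1  1  1  1  2  2
So g(9) = 2.
The value of a disjunctive sum is the nim-sum of the parts.
Combined value = 1 ⊕ 2 = 3.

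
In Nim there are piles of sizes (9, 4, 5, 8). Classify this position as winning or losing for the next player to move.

Compute the nim-sum pairwise:
9 ⊕ 4 = 13
13 ⊕ 5 = 8
8 ⊕ 8 = 0
The nim-sum is 0, so this is a P-position: the player to move is in a losing position under optimal play.

Losing position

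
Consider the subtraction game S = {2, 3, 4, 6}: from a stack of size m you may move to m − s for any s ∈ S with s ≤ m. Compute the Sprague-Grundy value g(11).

1

Grundy values for subtraction set {2, 3, 4, 6}:
g(0) = mex{} = 0
g(1) = mex{} = 0
g(2) = mex{0} = 1
g(3) = mex{0} = 1
g(4) = mex{0,1} = 2
g(5) = mex{0,1} = 2
g(6) = mex{0,1,2} = 3
g(7) = mex{0,1,2} = 3
g(8) = mex{1,2,3} = 0
g(9) = mex{1,2,3} = 0
g(10) = mex{0,2,3} = 1
g(11) = mex{0,2,3} = 1
So g(11) = 1.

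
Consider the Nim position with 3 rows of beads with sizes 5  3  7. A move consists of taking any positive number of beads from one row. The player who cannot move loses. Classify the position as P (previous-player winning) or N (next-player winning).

N-position

Write each in binary and XOR column by column:
  101  (5)
  011  (3)
  111  (7)
  ---
  001  (1)
The nim-sum is 1 ≠ 0, so this is an N-position: the player to move can win.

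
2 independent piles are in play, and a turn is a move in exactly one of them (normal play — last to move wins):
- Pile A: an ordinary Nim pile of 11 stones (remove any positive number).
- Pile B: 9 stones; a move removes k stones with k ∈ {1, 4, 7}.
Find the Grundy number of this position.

Pile A is a plain Nim pile of size 11, so its Grundy value is 11.
Build the Grundy sequence for pile B with g(k) = mex{g(k−s) : s ∈ {1, 4, 7}, s ≤ k}:
k:     0  1  2  3  4  5  6  7  8  9
g(k):  0  1  0  1  2  0  1  2  0  1
So g(9) = 1.
The value of a disjunctive sum is the nim-sum of the parts.
Combined value = 11 ⊕ 1 = 10.

10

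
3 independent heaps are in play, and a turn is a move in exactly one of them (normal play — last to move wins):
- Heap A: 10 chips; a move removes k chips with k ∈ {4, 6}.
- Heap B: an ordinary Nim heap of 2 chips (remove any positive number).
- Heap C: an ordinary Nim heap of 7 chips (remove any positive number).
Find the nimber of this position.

For heap A, compute g(0), g(1), … with moves {4, 6}:
k:     0  1  2  3  4  5  6  7  8  9 10
g(k):  0  0  0  0  1  1  1  1  2  2  0
So g(10) = 0.
Heap B is a plain Nim heap of size 2, so its Grundy value is 2.
Heap C is a plain Nim heap of size 7, so its Grundy value is 7.
By the Sprague-Grundy theorem, the Grundy value of a sum of independent games is the XOR of the component values.
Combined value = 0 ⊕ 2 ⊕ 7 = 5.

5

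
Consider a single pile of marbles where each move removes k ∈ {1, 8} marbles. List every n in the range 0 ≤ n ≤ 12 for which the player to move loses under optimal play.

0, 2, 4, 6, 9, 11

Compute g(0), g(1), … for moves {1, 8}:
k:     0  1  2  3  4  5  6  7  8  9 10 11 12
g(k):  0  1  0  1  0  1  0  1  2  0  1  0  1
The P-positions (g = 0) in 0..12 are 0, 2, 4, 6, 9, 11.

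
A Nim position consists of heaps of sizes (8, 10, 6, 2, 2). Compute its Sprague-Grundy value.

Compute the nim-sum pairwise:
8 ⊕ 10 = 2
2 ⊕ 6 = 4
4 ⊕ 2 = 6
6 ⊕ 2 = 4

4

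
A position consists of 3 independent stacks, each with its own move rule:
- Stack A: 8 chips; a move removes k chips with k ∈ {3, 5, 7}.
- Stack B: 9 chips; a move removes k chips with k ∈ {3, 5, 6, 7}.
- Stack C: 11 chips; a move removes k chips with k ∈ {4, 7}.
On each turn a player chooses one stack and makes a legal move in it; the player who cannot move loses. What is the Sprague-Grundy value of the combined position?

1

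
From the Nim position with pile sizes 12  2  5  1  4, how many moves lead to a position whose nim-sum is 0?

1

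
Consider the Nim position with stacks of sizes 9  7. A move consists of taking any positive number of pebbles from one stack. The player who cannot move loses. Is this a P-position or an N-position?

Nim-sum: 9 ^ 7 = 14.
The nim-sum is 14 ≠ 0, so this is an N-position: the player to move can win.

N-position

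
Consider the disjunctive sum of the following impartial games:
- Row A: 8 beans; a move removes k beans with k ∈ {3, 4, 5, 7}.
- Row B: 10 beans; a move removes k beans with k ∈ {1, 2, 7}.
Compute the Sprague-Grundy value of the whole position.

3

Grundy values for row A (subtraction set {3, 4, 5, 7}):
k:     0  1  2  3  4  5  6  7  8
g(k):  0  0  0  1  1  1  2  2  2
So g(8) = 2.
Build the Grundy sequence for row B with g(k) = mex{g(k−s) : s ∈ {1, 2, 7}, s ≤ k}:
k:     0  1  2  3  4  5  6  7  8  9 10
g(k):  0  1  2  0  1  2  0  1  2  0  1
So g(10) = 1.
The value of a disjunctive sum is the nim-sum of the parts.
Combined value = 2 ⊕ 1 = 3.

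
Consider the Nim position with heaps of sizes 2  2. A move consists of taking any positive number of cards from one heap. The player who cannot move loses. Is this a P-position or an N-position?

In binary:
  10  (2)
  10  (2)
  --
  00  (0)
The nim-sum is 0, so this is a P-position: the player to move is in a losing position under optimal play.

P-position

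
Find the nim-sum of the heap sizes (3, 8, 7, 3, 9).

Write each in binary and XOR column by column:
  0011  (3)
  1000  (8)
  0111  (7)
  0011  (3)
  1001  (9)
  ----
  0110  (6)

6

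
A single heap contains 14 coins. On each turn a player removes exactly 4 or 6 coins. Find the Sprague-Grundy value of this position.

Build the Grundy sequence with g(k) = mex{g(k−s) : s ∈ {4, 6}, s ≤ k}:
k:     0  1  2  3  4  5  6  7  8  9 10 11 12 13 14
g(k):  0  0  0  0  1  1  1  1  2  2  0  0  0  0  1
So g(14) = 1.

1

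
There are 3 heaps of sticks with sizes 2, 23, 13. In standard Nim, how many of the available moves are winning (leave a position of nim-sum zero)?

1

Write each in binary and XOR column by column:
  00010  (2)
  10111  (23)
  01101  (13)
  -----
  11000  (24)
The overall nim-sum is X = 24. A heap of size p has a winning move iff p XOR X < p (reduce it to p XOR X).
  2: 2 XOR 24 = 26 ≥ 2 — no move.
  23: 23 XOR 24 = 15 < 23 — winning move (to 15).
  13: 13 XOR 24 = 21 ≥ 13 — no move.
That gives 1 winning move.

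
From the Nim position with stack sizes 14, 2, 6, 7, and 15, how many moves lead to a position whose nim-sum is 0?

5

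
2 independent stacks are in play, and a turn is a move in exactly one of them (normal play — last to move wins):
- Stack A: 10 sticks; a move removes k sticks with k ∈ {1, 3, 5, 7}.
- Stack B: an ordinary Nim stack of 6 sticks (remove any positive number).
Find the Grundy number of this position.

Build the Grundy sequence for stack A with g(k) = mex{g(k−s) : s ∈ {1, 3, 5, 7}, s ≤ k}:
g(0) = mex{} = 0
g(1) = mex{0} = 1
g(2) = mex{1} = 0
g(3) = mex{0} = 1
g(4) = mex{1} = 0
g(5) = mex{0} = 1
g(6) = mex{1} = 0
g(7) = mex{0} = 1
g(8) = mex{1} = 0
g(9) = mex{0} = 1
g(10) = mex{1} = 0
So g(10) = 0.
Stack B is a plain Nim stack of size 6, so its Grundy value is 6.
By the Sprague-Grundy theorem, the Grundy value of a sum of independent games is the XOR of the component values.
Combined value = 0 XOR 6 = 6.

6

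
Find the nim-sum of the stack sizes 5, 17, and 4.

16

Nim-sum: 5 ⊕ 17 ⊕ 4 = 16.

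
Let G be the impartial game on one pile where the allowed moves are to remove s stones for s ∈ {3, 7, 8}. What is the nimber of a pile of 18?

Build the Grundy sequence with g(k) = mex{g(k−s) : s ∈ {3, 7, 8}, s ≤ k}:
k:     0  1  2  3  4  5  6  7  8  9 10 11 12 13 14 15 16 17 18
g(k):  0  0  0  1  1  1  0  2  2  1  3  0  0  2  1  1  0  0  2
So g(18) = 2.

2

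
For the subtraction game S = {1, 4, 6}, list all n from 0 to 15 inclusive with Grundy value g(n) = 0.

0, 2, 5, 7, 10, 12, 15

Build the Grundy sequence with g(k) = mex{g(k−s) : s ∈ {1, 4, 6}, s ≤ k}:
k:     0  1  2  3  4  5  6  7  8  9 10 11 12 13 14 15
g(k):  0  1  0  1  2  0  1  0  1  2  0  1  0  1  2  0
The P-positions (g = 0) in 0..15 are 0, 2, 5, 7, 10, 12, 15.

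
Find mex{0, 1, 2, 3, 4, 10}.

5

The values 0, 1, 2, 3, 4 are all present; 5 is the first non-negative integer missing from the set.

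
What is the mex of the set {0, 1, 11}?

2

The values 0, 1 are all present; 2 is the first non-negative integer missing from the set.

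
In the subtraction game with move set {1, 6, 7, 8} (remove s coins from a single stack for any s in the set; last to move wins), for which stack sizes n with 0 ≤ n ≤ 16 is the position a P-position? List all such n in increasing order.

0, 2, 4, 13, 15

Grundy values for subtraction set {1, 6, 7, 8}:
k:     0  1  2  3  4  5  6  7  8  9 10 11 12 13 14 15 16
g(k):  0  1  0  1  0  1  2  3  2  3  2  3  4  0  1  0  1
The P-positions (g = 0) in 0..16 are 0, 2, 4, 13, 15.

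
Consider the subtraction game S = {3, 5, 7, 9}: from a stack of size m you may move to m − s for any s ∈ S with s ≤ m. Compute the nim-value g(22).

3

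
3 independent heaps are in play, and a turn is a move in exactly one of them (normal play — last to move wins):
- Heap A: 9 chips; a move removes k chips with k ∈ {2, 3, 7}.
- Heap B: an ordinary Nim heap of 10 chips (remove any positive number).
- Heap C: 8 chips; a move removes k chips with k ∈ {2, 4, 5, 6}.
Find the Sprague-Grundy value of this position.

Build the Grundy sequence for heap A with g(k) = mex{g(k−s) : s ∈ {2, 3, 7}, s ≤ k}:
k:     0  1  2  3  4  5  6  7  8  9
g(k):  0  0  1  1  2  0  0  1  1  2
So g(9) = 2.
Heap B is a plain Nim heap of size 10, so its Grundy value is 10.
Grundy values for heap C (subtraction set {2, 4, 5, 6}):
k:     0  1  2  3  4  5  6  7  8
g(k):  0  0  1  1  2  2  3  3  0
So g(8) = 0.
The value of a disjunctive sum is the nim-sum of the parts.
Combined value = 2 XOR 10 XOR 0 = 8.

8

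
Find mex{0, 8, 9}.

1

0 is in the set but 1 is not, so the mex is 1.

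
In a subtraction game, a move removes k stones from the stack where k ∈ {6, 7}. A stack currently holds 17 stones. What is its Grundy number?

0

Build the Grundy sequence with g(k) = mex{g(k−s) : s ∈ {6, 7}, s ≤ k}:
k:     0  1  2  3  4  5  6  7  8  9 10 11 12 13 14 15 16 17
g(k):  0  0  0  0  0  0  1  1  1  1  1  1  2  0  0  0  0  0
So g(17) = 0.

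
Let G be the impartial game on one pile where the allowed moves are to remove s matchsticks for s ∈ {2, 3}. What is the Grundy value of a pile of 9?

Grundy values for subtraction set {2, 3}:
g(0) = mex{} = 0
g(1) = mex{} = 0
g(2) = mex{0} = 1
g(3) = mex{0} = 1
g(4) = mex{0,1} = 2
g(5) = mex{1} = 0
g(6) = mex{1,2} = 0
g(7) = mex{0,2} = 1
g(8) = mex{0} = 1
g(9) = mex{0,1} = 2
So g(9) = 2.

2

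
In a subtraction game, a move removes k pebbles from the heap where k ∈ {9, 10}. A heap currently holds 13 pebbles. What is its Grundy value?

1

Compute g(0), g(1), … for moves {9, 10}:
g(0) = mex{} = 0
g(1) = mex{} = 0
g(2) = mex{} = 0
g(3) = mex{} = 0
g(4) = mex{} = 0
g(5) = mex{} = 0
g(6) = mex{} = 0
g(7) = mex{} = 0
g(8) = mex{} = 0
g(9) = mex{0} = 1
g(10) = mex{0} = 1
g(11) = mex{0} = 1
g(12) = mex{0} = 1
g(13) = mex{0} = 1
So g(13) = 1.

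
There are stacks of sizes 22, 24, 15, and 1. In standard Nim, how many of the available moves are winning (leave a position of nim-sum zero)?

0

Nim-sum: 22 ⊕ 24 ⊕ 15 ⊕ 1 = 0.
The nim-sum is already 0, so every move leaves a nonzero nim-sum — there are no winning moves.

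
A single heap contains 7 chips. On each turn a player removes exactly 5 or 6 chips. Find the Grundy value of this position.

Compute g(0), g(1), … for moves {5, 6}:
k:     0  1  2  3  4  5  6  7
g(k):  0  0  0  0  0  1  1  1
So g(7) = 1.

1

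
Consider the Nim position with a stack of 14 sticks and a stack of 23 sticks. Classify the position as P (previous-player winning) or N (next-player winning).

Nim-sum: 14 ^ 23 = 25.
The nim-sum is 25 ≠ 0, so this is an N-position: the player to move can win.

N-position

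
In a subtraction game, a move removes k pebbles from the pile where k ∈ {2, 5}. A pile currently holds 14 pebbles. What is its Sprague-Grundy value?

0

Compute g(0), g(1), … for moves {2, 5}:
g(0) = mex{} = 0
g(1) = mex{} = 0
g(2) = mex{0} = 1
g(3) = mex{0} = 1
g(4) = mex{1} = 0
g(5) = mex{0,1} = 2
g(6) = mex{0} = 1
g(7) = mex{1,2} = 0
g(8) = mex{1} = 0
g(9) = mex{0} = 1
g(10) = mex{0,2} = 1
g(11) = mex{1} = 0
g(12) = mex{0,1} = 2
g(13) = mex{0} = 1
g(14) = mex{1,2} = 0
So g(14) = 0.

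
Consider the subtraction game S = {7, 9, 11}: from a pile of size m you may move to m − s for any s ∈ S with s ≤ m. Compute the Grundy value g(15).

2

Grundy values for subtraction set {7, 9, 11}:
k:     0  1  2  3  4  5  6  7  8  9 10 11 12 13 14 15
g(k):  0  0  0  0  0  0  0  1  1  1  1  1  1  1  2  2
So g(15) = 2.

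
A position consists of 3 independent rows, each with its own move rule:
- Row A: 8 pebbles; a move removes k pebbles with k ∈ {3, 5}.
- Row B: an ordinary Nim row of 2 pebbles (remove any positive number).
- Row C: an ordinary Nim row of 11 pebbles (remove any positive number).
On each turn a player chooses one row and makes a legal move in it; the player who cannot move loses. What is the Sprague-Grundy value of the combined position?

9

Grundy values for row A (subtraction set {3, 5}):
k:     0  1  2  3  4  5  6  7  8
g(k):  0  0  0  1  1  1  2  2  0
So g(8) = 0.
Row B is a plain Nim row of size 2, so its Grundy value is 2.
Row C is a plain Nim row of size 11, so its Grundy value is 11.
The value of a disjunctive sum is the nim-sum of the parts.
Combined value = 0 ⊕ 2 ⊕ 11 = 9.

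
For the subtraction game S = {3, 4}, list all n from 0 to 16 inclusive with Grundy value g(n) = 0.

0, 1, 2, 7, 8, 9, 14, 15, 16

Grundy values for subtraction set {3, 4}:
k:     0  1  2  3  4  5  6  7  8  9 10 11 12 13 14 15 16
g(k):  0  0  0  1  1  1  2  0  0  0  1  1  1  2  0  0  0
The P-positions (g = 0) in 0..16 are 0, 1, 2, 7, 8, 9, 14, 15, 16.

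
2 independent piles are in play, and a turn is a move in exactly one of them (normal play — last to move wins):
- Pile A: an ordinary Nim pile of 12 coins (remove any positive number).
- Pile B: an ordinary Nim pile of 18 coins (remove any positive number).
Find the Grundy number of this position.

30

Pile A is a plain Nim pile of size 12, so its Grundy value is 12.
Pile B is a plain Nim pile of size 18, so its Grundy value is 18.
The value of a disjunctive sum is the nim-sum of the parts.
Combined value = 12 ⊕ 18 = 30.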